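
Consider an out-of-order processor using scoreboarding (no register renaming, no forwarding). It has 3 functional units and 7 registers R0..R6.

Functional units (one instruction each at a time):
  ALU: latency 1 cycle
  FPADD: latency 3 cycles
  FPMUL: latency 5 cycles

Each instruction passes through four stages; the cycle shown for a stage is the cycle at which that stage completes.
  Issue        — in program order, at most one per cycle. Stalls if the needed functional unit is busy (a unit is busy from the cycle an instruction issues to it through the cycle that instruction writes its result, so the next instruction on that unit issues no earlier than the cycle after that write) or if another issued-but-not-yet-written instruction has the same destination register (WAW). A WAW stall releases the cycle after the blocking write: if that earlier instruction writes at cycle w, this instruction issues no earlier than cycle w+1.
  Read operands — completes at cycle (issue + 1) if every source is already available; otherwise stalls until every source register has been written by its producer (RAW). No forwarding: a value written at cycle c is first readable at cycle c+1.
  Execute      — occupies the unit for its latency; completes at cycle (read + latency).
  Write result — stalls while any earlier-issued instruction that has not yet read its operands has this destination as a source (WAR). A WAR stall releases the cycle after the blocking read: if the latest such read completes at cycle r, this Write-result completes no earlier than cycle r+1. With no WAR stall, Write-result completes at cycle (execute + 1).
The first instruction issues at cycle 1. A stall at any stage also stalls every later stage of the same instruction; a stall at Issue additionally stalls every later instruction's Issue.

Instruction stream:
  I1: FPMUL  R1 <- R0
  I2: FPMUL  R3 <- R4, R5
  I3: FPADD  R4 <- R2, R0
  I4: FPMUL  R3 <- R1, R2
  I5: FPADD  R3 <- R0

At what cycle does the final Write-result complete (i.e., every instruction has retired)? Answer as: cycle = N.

I1 -> (1, 2, 7, 8)
I2 -> (9, 10, 15, 16)  // struct: FPMUL busy until I1 writes@8
I3 -> (10, 11, 14, 15)
I4 -> (17, 18, 23, 24)  // struct: FPMUL busy until I2 writes@16
I5 -> (25, 26, 29, 30)  // WAW R3: wait I4 write@24

cycle = 30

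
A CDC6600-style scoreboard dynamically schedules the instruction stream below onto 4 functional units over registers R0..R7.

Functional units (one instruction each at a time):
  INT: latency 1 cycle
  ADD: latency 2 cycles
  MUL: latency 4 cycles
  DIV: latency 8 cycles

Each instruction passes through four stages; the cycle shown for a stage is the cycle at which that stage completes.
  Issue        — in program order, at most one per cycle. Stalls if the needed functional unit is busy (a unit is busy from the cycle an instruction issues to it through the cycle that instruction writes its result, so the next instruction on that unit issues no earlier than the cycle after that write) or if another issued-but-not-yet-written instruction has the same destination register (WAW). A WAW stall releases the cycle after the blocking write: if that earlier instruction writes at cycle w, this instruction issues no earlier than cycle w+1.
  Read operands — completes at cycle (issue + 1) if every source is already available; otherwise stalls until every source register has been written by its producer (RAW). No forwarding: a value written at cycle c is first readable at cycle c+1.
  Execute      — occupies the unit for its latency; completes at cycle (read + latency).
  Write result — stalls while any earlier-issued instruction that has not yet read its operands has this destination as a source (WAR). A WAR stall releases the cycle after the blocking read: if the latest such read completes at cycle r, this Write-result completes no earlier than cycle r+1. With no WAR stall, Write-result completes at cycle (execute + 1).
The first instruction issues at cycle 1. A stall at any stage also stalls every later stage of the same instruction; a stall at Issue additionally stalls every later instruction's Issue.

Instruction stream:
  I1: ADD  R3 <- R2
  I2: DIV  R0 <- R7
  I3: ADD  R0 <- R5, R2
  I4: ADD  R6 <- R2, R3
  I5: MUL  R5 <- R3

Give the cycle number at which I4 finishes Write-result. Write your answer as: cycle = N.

I1  is:1  ro:2  ex:4  wr:5
I2  is:2  ro:3  ex:11  wr:12
I3  is:13  ro:14  ex:16  wr:17  — WAW R0: wait I2 write@12
I4  is:18  ro:19  ex:21  wr:22  — struct: ADD busy until I3 writes@17
I5  is:19  ro:20  ex:24  wr:25

cycle = 22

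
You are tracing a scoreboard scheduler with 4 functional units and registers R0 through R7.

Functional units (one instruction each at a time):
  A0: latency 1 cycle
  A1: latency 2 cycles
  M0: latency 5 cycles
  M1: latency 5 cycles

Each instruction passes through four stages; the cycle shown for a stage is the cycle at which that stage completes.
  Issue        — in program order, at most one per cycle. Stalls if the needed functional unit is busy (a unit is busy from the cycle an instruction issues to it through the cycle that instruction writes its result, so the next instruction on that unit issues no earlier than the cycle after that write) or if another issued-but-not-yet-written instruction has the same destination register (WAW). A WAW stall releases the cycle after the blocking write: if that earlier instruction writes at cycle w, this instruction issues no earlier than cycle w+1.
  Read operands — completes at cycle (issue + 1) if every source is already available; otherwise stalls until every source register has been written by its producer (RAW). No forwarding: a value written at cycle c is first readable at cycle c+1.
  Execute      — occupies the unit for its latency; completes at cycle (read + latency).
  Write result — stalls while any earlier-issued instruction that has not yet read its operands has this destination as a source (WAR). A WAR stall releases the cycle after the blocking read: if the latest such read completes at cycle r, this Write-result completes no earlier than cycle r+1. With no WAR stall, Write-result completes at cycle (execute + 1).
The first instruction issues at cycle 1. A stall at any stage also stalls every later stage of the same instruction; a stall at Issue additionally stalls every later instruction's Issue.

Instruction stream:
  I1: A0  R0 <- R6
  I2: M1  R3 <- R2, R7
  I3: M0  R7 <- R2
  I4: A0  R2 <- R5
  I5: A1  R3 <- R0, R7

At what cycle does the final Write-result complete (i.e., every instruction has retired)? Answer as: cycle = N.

I1  is:1  ro:2  ex:3  wr:4
I2  is:2  ro:3  ex:8  wr:9
I3  is:3  ro:4  ex:9  wr:10
I4  is:5  ro:6  ex:7  wr:8  — struct: A0 busy until I1 writes@4
I5  is:10  ro:11  ex:13  wr:14  — WAW R3: wait I2 write@9

cycle = 14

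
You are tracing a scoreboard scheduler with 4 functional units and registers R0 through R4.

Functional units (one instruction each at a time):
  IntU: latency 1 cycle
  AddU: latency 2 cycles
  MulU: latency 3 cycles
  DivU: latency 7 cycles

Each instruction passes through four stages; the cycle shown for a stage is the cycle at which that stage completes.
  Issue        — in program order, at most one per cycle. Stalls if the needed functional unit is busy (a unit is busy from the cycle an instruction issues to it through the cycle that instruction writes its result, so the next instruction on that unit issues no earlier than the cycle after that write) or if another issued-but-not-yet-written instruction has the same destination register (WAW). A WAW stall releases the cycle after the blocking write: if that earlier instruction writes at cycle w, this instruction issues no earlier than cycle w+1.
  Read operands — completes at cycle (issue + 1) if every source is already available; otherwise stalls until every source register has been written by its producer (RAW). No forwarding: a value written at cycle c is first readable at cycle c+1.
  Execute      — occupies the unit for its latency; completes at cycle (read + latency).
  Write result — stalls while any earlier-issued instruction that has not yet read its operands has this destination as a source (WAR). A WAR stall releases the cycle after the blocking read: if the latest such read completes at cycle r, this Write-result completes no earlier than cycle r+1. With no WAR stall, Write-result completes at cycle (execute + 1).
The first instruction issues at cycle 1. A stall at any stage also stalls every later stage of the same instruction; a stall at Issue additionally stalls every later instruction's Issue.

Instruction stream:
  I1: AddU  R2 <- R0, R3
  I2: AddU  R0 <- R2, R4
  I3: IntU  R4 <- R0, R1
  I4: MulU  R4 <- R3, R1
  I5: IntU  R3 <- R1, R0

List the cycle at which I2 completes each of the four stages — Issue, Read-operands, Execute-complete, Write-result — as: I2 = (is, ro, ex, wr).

t=1  issue I1 (AddU)
t=2  I1 read-ops
t=4  I1 finished on AddU
t=5  I1→R2
t=6  issue I2 (AddU)
t=7  I2 read-ops | issue I3 (IntU)
t=9  I2 finished on AddU
t=10  I2→R0
t=11  I3 read-ops
t=12  I3 finished on IntU
t=13  I3→R4
t=14  issue I4 (MulU)
t=15  I4 read-ops | issue I5 (IntU)
t=16  I5 read-ops
t=17  I5 finished on IntU
t=18  I4 finished on MulU | I5→R3
t=19  I4→R4

I2 = (6, 7, 9, 10)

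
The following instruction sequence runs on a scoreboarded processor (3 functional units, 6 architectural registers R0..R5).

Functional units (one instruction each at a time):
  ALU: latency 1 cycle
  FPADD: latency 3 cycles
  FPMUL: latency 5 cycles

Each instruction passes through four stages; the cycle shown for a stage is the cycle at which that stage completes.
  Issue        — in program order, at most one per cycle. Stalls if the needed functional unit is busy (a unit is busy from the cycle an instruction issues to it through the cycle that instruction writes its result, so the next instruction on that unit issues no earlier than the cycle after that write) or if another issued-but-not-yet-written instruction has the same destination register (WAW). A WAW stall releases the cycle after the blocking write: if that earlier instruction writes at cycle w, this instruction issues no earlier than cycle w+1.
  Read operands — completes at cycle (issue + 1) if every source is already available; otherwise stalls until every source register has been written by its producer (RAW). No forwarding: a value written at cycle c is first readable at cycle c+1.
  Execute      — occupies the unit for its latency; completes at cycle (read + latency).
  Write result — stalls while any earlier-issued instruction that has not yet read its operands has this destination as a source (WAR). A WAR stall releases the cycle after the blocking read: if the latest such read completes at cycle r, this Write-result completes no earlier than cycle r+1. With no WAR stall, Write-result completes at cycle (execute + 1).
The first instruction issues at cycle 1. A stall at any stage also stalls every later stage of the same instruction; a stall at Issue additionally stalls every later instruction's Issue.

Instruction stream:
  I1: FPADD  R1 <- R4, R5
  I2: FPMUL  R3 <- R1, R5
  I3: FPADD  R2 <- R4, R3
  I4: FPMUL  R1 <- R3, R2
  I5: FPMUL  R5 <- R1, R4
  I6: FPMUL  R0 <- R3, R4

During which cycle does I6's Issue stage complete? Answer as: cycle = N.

cycle = 34

cycle 1: I1 dispatched to FPADD
cycle 2: I1 operands ready; I2 dispatched to FPMUL
cycle 5: I1 complete
cycle 6: R1←I1
cycle 7: I2 operands ready; I3 dispatched to FPADD
cycle 12: I2 complete
cycle 13: R3←I2
cycle 14: I3 operands ready; I4 dispatched to FPMUL
cycle 17: I3 complete
cycle 18: R2←I3
cycle 19: I4 operands ready
cycle 24: I4 complete
cycle 25: R1←I4
cycle 26: I5 dispatched to FPMUL
cycle 27: I5 operands ready
cycle 32: I5 complete
cycle 33: R5←I5
cycle 34: I6 dispatched to FPMUL
cycle 35: I6 operands ready
cycle 40: I6 complete
cycle 41: R0←I6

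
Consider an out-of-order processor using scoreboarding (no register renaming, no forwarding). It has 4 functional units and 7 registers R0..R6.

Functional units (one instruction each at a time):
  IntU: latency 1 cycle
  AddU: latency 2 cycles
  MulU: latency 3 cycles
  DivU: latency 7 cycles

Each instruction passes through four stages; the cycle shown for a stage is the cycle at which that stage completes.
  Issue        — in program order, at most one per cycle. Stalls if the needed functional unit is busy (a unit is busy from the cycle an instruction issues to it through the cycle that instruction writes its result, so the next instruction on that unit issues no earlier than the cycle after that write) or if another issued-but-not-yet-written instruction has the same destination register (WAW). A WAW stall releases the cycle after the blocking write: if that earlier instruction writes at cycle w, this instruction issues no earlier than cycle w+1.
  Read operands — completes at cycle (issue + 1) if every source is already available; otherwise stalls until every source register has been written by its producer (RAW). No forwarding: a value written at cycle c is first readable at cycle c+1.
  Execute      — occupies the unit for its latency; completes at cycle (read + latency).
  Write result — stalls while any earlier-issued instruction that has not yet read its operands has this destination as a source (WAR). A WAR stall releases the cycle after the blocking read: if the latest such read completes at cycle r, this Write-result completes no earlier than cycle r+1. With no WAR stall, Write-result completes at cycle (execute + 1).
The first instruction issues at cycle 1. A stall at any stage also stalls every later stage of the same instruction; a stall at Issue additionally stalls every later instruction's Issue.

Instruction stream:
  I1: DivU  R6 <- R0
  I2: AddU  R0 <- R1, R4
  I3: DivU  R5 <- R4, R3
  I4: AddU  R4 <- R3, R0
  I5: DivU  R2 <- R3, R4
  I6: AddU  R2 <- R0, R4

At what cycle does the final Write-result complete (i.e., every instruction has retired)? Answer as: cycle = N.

cycle = 35

c1: issue I1 (DivU)
c2: I1 read-ops, issue I2 (AddU)
c3: I2 read-ops
c5: I2 finished on AddU
c6: I2→R0
c9: I1 finished on DivU
c10: I1→R6
c11: issue I3 (DivU)
c12: I3 read-ops, issue I4 (AddU)
c13: I4 read-ops
c15: I4 finished on AddU
c16: I4→R4
c19: I3 finished on DivU
c20: I3→R5
c21: issue I5 (DivU)
c22: I5 read-ops
c29: I5 finished on DivU
c30: I5→R2
c31: issue I6 (AddU)
c32: I6 read-ops
c34: I6 finished on AddU
c35: I6→R2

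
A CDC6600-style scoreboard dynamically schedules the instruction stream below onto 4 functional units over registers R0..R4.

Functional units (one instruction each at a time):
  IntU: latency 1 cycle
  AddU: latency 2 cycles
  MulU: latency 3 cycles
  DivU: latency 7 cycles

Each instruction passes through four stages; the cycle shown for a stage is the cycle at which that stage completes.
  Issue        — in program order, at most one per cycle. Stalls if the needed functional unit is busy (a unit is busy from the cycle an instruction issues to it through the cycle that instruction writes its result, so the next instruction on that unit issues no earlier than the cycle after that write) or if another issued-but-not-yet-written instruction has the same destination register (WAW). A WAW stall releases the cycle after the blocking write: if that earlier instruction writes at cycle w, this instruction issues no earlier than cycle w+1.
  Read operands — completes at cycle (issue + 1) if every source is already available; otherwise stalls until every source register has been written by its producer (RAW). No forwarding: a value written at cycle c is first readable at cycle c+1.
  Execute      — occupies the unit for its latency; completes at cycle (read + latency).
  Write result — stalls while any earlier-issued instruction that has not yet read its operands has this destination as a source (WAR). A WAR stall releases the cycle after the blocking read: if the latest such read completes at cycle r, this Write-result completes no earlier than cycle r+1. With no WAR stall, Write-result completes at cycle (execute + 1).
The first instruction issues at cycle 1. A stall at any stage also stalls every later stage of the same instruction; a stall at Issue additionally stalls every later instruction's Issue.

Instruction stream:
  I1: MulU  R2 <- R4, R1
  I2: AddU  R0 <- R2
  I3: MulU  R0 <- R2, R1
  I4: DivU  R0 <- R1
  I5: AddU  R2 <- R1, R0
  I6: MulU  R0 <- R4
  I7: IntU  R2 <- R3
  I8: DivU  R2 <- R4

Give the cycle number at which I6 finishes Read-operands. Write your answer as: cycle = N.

cycle = 28

[1] I1 dispatched to MulU
[2] I1 operands ready | I2 dispatched to AddU
[5] I1 complete
[6] R2←I1
[7] I2 operands ready
[9] I2 complete
[10] R0←I2
[11] I3 dispatched to MulU
[12] I3 operands ready
[15] I3 complete
[16] R0←I3
[17] I4 dispatched to DivU
[18] I4 operands ready | I5 dispatched to AddU
[25] I4 complete
[26] R0←I4
[27] I5 operands ready | I6 dispatched to MulU
[28] I6 operands ready
[29] I5 complete
[30] R2←I5
[31] I6 complete | I7 dispatched to IntU
[32] R0←I6 | I7 operands ready
[33] I7 complete
[34] R2←I7
[35] I8 dispatched to DivU
[36] I8 operands ready
[43] I8 complete
[44] R2←I8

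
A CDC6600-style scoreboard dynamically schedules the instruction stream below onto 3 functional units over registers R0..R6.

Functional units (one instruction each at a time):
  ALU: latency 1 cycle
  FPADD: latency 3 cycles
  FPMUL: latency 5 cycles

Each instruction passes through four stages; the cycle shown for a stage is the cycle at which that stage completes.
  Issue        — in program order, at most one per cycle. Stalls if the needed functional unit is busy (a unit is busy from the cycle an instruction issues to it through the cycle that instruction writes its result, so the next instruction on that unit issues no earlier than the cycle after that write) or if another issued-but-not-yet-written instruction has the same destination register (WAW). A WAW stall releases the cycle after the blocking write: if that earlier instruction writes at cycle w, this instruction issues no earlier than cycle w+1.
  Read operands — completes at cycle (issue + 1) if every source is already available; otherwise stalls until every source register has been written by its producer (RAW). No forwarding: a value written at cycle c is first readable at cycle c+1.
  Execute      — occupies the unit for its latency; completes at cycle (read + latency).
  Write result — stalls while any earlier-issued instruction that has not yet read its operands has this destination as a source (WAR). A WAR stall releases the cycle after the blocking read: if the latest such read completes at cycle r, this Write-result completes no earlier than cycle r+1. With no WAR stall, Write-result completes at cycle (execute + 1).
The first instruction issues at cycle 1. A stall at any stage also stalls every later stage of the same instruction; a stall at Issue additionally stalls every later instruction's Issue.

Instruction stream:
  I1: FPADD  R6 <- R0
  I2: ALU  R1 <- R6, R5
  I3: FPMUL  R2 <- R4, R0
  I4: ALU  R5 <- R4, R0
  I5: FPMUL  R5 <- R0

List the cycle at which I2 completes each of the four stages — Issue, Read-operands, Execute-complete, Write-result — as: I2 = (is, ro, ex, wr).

I1 -> (1, 2, 5, 6)
I2 -> (2, 7, 8, 9)  // RAW R6: wait I1 write@6
I3 -> (3, 4, 9, 10)
I4 -> (10, 11, 12, 13)  // struct: ALU busy until I2 writes@9
I5 -> (14, 15, 20, 21)  // WAW R5: wait I4 write@13

I2 = (2, 7, 8, 9)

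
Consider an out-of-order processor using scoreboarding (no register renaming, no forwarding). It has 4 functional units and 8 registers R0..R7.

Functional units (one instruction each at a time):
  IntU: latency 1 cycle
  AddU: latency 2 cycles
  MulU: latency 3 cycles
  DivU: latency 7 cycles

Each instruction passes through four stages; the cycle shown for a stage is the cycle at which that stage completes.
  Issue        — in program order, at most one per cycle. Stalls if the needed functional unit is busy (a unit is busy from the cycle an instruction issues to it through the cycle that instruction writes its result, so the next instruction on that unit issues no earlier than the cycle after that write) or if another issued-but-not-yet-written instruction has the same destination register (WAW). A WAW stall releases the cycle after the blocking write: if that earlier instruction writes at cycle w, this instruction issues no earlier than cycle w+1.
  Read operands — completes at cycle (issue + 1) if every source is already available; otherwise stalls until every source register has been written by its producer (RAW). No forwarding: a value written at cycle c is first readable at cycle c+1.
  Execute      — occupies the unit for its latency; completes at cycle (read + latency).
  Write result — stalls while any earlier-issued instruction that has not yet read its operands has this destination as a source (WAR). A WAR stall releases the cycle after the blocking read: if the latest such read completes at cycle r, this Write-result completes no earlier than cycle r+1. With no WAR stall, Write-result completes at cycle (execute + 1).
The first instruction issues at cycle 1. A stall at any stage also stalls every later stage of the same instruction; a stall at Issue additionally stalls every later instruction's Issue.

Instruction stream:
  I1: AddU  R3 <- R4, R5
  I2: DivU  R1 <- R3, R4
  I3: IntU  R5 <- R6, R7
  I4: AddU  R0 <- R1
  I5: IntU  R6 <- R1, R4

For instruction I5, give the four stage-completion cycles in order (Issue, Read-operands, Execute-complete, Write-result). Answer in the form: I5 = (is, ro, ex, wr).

I5 = (7, 15, 16, 17)

c1: issue I1 (AddU)
c2: I1 read-ops · issue I2 (DivU)
c3: issue I3 (IntU)
c4: I1 finished on AddU · I3 read-ops
c5: I1→R3 · I3 finished on IntU
c6: I2 read-ops · I3→R5 · issue I4 (AddU)
c7: issue I5 (IntU)
c13: I2 finished on DivU
c14: I2→R1
c15: I4 read-ops · I5 read-ops
c16: I5 finished on IntU
c17: I4 finished on AddU · I5→R6
c18: I4→R0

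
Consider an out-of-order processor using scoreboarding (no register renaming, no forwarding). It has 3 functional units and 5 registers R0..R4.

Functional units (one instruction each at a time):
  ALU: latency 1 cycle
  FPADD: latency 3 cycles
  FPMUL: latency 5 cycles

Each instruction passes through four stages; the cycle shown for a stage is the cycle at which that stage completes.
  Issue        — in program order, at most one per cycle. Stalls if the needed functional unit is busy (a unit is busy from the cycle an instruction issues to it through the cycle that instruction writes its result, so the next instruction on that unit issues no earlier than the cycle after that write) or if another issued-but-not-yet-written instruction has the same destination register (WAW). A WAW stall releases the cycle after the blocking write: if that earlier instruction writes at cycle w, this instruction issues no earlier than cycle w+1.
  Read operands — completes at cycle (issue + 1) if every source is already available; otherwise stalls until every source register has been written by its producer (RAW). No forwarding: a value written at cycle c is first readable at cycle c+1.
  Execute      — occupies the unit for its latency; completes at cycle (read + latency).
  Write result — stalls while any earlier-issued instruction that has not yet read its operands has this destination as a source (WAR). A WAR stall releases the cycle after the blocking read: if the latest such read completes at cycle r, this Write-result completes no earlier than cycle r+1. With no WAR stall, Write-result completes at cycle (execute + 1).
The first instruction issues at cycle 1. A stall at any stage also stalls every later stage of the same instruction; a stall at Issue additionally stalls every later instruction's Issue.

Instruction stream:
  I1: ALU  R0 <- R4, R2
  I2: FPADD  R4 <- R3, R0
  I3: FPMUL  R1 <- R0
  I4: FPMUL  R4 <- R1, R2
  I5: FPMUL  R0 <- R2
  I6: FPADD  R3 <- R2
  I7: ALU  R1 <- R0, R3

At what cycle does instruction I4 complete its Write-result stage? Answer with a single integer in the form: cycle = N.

[I1] 1/2/3/4
[I2] 2/5/8/9  (RAW R0: wait I1 write@4)
[I3] 3/5/10/11  (RAW R0: wait I1 write@4)
[I4] 12/13/18/19  (struct: FPMUL busy until I3 writes@11)
[I5] 20/21/26/27  (struct: FPMUL busy until I4 writes@19)
[I6] 21/22/25/26
[I7] 22/28/29/30  (RAW R0: wait I5 write@27)

cycle = 19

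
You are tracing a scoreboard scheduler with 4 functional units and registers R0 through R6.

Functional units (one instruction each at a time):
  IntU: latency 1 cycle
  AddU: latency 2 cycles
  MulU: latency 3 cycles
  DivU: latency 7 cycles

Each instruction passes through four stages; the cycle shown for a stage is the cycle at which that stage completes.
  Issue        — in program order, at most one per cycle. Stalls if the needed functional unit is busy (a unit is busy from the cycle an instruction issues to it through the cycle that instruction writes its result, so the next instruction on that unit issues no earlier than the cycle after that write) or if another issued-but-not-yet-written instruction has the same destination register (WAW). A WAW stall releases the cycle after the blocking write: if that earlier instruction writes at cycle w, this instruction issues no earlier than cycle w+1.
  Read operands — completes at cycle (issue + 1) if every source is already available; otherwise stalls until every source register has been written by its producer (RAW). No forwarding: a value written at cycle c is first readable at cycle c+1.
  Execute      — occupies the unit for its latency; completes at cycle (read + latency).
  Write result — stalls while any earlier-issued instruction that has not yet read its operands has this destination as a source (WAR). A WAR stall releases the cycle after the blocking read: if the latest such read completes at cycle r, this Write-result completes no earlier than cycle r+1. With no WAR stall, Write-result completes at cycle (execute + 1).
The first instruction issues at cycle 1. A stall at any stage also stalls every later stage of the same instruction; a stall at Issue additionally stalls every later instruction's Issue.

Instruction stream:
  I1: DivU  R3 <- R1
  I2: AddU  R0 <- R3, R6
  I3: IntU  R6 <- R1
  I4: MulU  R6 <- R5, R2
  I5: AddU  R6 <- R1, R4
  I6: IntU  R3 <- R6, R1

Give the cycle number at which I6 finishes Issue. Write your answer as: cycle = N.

cycle = 20

[I1] 1/2/9/10
[I2] 2/11/13/14  (RAW R3: wait I1 write@10)
[I3] 3/4/5/12  (WAR R6: wait I2 read@11)
[I4] 13/14/17/18  (WAW R6: wait I3 write@12)
[I5] 19/20/22/23  (WAW R6: wait I4 write@18)
[I6] 20/24/25/26  (RAW R6: wait I5 write@23)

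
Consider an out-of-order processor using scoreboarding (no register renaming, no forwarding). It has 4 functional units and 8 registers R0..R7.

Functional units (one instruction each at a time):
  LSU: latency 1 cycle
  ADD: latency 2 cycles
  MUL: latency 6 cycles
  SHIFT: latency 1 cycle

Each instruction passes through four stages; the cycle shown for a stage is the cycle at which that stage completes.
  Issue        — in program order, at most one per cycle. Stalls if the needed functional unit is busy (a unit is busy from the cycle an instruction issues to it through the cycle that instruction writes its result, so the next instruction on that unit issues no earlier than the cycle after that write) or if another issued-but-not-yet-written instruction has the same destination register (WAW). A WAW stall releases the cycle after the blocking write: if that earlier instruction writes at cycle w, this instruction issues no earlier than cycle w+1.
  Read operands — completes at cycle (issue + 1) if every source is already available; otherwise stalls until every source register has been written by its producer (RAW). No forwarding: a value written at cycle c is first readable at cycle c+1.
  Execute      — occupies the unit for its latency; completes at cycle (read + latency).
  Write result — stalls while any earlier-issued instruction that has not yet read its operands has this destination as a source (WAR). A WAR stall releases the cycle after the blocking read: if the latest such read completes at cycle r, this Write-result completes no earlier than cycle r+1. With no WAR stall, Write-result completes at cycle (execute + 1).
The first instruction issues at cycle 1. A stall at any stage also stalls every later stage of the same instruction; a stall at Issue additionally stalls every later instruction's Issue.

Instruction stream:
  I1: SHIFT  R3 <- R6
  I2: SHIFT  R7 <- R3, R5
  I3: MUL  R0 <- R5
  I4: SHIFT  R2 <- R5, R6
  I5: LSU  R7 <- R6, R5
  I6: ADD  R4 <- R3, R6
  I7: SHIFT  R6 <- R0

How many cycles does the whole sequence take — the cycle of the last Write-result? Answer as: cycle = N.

cycle = 17

cycle 1: I1 issues→SHIFT
cycle 2: I1 reads
cycle 3: I1 exec-done
cycle 4: I1 writes R3
cycle 5: I2 issues→SHIFT
cycle 6: I2 reads | I3 issues→MUL
cycle 7: I2 exec-done | I3 reads
cycle 8: I2 writes R7
cycle 9: I4 issues→SHIFT
cycle 10: I4 reads | I5 issues→LSU
cycle 11: I4 exec-done | I5 reads | I6 issues→ADD
cycle 12: I4 writes R2 | I5 exec-done | I6 reads
cycle 13: I3 exec-done | I5 writes R7 | I7 issues→SHIFT
cycle 14: I3 writes R0 | I6 exec-done
cycle 15: I6 writes R4 | I7 reads
cycle 16: I7 exec-done
cycle 17: I7 writes R6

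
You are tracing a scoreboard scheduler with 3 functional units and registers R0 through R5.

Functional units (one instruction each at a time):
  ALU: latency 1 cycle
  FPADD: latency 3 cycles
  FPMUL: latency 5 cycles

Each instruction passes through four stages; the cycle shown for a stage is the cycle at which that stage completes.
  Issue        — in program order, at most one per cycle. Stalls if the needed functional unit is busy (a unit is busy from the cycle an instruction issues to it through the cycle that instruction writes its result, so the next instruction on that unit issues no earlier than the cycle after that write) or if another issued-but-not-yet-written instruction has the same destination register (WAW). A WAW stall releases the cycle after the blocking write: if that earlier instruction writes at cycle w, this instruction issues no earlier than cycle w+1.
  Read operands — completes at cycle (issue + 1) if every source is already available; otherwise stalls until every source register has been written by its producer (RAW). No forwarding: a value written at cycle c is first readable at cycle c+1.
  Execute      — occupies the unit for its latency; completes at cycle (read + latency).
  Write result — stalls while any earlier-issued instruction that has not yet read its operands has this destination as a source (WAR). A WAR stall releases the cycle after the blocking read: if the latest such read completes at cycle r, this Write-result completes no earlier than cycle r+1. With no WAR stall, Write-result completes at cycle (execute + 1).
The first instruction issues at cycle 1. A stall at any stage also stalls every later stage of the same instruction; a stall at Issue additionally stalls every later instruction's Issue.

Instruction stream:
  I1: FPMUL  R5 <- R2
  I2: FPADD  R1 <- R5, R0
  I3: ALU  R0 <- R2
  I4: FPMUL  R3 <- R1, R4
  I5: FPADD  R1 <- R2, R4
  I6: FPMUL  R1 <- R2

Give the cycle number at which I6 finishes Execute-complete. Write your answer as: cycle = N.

cycle = 27

cycle 1: I1→FPMUL
cycle 2: I1 RO, I2→FPADD
cycle 3: I3→ALU
cycle 4: I3 RO
cycle 5: I3 EX
cycle 7: I1 EX
cycle 8: I1 WR R5
cycle 9: I2 RO, I4→FPMUL
cycle 10: I3 WR R0
cycle 12: I2 EX
cycle 13: I2 WR R1
cycle 14: I4 RO, I5→FPADD
cycle 15: I5 RO
cycle 18: I5 EX
cycle 19: I4 EX, I5 WR R1
cycle 20: I4 WR R3
cycle 21: I6→FPMUL
cycle 22: I6 RO
cycle 27: I6 EX
cycle 28: I6 WR R1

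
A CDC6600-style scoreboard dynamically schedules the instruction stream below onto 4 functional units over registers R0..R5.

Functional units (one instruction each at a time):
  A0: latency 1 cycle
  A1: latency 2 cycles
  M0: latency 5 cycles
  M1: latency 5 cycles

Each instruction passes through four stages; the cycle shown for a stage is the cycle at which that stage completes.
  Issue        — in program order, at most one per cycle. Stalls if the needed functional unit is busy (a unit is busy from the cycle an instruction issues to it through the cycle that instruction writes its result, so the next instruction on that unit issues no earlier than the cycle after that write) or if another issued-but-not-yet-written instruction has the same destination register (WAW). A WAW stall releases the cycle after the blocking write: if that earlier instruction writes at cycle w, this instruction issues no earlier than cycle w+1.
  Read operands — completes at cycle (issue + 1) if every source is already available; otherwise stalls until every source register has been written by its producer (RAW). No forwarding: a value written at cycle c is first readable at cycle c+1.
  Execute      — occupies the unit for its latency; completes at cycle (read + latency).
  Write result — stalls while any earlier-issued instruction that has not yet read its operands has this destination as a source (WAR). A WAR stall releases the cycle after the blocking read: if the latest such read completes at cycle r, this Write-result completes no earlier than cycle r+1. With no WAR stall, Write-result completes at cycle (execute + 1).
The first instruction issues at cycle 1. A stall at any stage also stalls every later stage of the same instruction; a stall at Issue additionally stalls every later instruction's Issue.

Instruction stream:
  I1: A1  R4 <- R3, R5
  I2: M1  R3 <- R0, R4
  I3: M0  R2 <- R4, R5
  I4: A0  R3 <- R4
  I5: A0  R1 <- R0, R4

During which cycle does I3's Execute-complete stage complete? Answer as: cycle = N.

I1  is:1  ro:2  ex:4  wr:5
I2  is:2  ro:6  ex:11  wr:12  — RAW R4: wait I1 write@5
I3  is:3  ro:6  ex:11  wr:12  — RAW R4: wait I1 write@5
I4  is:13  ro:14  ex:15  wr:16  — WAW R3: wait I2 write@12
I5  is:17  ro:18  ex:19  wr:20  — struct: A0 busy until I4 writes@16

cycle = 11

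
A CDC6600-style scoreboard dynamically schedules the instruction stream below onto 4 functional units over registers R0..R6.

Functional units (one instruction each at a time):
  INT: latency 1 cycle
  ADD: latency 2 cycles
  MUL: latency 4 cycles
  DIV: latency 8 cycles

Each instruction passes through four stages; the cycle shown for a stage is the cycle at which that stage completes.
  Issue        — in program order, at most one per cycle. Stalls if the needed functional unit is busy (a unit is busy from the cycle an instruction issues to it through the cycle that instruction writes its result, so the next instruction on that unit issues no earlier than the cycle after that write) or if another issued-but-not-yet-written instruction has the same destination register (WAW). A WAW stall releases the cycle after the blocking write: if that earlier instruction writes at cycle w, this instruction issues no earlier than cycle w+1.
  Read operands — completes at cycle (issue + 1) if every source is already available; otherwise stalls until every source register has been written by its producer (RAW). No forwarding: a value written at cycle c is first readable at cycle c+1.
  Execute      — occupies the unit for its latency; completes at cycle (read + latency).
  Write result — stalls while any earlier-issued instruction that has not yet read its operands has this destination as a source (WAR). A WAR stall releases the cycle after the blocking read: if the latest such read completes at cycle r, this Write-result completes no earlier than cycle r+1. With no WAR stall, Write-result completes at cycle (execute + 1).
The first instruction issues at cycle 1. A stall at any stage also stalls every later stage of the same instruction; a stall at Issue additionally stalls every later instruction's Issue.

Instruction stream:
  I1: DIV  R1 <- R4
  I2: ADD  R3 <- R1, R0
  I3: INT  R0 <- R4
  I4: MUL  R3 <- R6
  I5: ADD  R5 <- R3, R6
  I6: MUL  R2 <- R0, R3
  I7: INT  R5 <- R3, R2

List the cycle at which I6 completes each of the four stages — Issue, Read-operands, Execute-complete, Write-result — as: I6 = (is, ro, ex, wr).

I6 = (23, 24, 28, 29)

I1  is:1  ro:2  ex:10  wr:11
I2  is:2  ro:12  ex:14  wr:15  — RAW R1: wait I1 write@11
I3  is:3  ro:4  ex:5  wr:13  — WAR R0: wait I2 read@12
I4  is:16  ro:17  ex:21  wr:22  — WAW R3: wait I2 write@15
I5  is:17  ro:23  ex:25  wr:26  — RAW R3: wait I4 write@22
I6  is:23  ro:24  ex:28  wr:29  — struct: MUL busy until I4 writes@22
I7  is:27  ro:30  ex:31  wr:32  — WAW R5: wait I5 write@26, RAW R2: wait I6 write@29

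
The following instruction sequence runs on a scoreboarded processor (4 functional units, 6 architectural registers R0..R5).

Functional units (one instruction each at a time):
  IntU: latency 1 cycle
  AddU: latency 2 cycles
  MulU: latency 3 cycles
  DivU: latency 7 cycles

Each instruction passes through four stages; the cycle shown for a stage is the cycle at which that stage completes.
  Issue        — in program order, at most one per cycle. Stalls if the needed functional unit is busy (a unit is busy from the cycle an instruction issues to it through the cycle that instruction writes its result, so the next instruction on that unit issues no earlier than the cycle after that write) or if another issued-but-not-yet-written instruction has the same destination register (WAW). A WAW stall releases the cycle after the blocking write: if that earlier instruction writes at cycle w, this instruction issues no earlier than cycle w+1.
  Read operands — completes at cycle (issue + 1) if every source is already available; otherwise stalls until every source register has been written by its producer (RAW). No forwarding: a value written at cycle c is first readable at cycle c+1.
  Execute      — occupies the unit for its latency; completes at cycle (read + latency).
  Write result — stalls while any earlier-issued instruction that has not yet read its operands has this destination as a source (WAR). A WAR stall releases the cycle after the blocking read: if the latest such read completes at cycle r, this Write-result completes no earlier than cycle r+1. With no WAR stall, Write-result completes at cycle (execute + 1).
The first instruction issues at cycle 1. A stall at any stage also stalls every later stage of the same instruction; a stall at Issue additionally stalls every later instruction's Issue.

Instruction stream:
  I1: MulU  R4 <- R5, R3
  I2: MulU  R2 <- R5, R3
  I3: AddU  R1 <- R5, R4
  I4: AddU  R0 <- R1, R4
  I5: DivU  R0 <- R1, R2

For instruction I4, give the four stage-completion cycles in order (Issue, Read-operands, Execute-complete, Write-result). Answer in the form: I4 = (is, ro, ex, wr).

I4 = (13, 14, 16, 17)

t=1  I1 issues→MulU
t=2  I1 reads
t=5  I1 exec-done
t=6  I1 writes R4
t=7  I2 issues→MulU
t=8  I2 reads · I3 issues→AddU
t=9  I3 reads
t=11  I2 exec-done · I3 exec-done
t=12  I2 writes R2 · I3 writes R1
t=13  I4 issues→AddU
t=14  I4 reads
t=16  I4 exec-done
t=17  I4 writes R0
t=18  I5 issues→DivU
t=19  I5 reads
t=26  I5 exec-done
t=27  I5 writes R0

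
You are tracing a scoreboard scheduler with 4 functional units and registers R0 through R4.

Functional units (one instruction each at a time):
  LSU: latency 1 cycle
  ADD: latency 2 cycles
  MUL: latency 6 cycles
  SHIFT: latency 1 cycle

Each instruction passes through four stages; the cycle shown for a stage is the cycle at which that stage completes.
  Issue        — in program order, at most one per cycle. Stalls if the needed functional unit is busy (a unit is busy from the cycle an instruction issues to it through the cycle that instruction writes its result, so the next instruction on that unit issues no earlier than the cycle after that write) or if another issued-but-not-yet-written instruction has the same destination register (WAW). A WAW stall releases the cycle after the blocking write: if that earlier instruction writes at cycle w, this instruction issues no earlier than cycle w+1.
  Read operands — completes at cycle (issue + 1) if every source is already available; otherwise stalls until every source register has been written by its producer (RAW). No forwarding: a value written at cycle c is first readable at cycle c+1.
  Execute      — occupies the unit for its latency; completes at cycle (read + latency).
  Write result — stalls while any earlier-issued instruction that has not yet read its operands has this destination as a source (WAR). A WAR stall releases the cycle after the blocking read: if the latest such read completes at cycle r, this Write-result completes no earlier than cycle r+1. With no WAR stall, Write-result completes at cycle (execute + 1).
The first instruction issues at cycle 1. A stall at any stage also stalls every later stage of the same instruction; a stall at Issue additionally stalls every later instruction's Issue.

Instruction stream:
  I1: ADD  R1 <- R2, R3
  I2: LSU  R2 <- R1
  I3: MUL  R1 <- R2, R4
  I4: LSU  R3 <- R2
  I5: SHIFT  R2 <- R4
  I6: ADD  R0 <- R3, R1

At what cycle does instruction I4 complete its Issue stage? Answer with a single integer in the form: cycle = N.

c1: I1 issues→ADD
c2: I1 reads, I2 issues→LSU
c4: I1 exec-done
c5: I1 writes R1
c6: I2 reads, I3 issues→MUL
c7: I2 exec-done
c8: I2 writes R2
c9: I3 reads, I4 issues→LSU
c10: I4 reads, I5 issues→SHIFT
c11: I4 exec-done, I5 reads, I6 issues→ADD
c12: I4 writes R3, I5 exec-done
c13: I5 writes R2
c15: I3 exec-done
c16: I3 writes R1
c17: I6 reads
c19: I6 exec-done
c20: I6 writes R0

cycle = 9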